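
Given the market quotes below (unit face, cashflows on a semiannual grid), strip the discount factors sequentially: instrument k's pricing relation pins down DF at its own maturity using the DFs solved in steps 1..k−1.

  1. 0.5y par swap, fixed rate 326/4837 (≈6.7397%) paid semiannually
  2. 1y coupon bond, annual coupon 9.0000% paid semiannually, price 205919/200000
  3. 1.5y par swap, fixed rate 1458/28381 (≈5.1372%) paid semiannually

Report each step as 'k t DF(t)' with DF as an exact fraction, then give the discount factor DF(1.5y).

step 1 [0.5y] swap r/2=163/4837: DF=(1 − 163/4837·(0))/(1+163/4837) = 4837/5000 ≈ 0.967400
step 2 [1y] bond c/2=9/200: DF=(205919/200000 − 9/200·(0.967400))/(1+9/200) = 2359/2500 ≈ 0.943600
step 3 [1.5y] swap r/2=729/28381: DF=(1 − 729/28381·(0.967400+0.943600))/(1+729/28381) = 9271/10000 ≈ 0.927100

1 1/2 4837/5000
2 1 2359/2500
3 3/2 9271/10000
DF(1.5y) = 9271/10000 ≈ 0.927100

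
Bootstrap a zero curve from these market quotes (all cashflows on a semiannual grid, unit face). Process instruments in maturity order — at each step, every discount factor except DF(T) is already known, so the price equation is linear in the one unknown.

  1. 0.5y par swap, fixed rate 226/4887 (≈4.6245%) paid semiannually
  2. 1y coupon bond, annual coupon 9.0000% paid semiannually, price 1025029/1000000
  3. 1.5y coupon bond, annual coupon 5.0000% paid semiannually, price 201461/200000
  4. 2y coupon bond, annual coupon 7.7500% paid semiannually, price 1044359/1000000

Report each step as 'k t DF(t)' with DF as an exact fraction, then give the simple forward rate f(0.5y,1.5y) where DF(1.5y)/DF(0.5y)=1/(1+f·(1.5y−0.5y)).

step 1 [0.5y] swap r/2=113/4887: DF=(1 − 113/4887·(0))/(1+113/4887) = 4887/5000 ≈ 0.977400
step 2 [1y] bond c/2=9/200: DF=(1025029/1000000 − 9/200·(0.977400))/(1+9/200) = 2347/2500 ≈ 0.938800
step 3 [1.5y] bond c/2=1/40: DF=(201461/200000 − 1/40·(0.977400+0.938800))/(1+1/40) = 117/125 ≈ 0.936000
step 4 [2y] bond c/2=31/800: DF=(1044359/1000000 − 31/800·(0.977400+0.938800+0.936000))/(1+31/800) = 899/1000 ≈ 0.899000

1 1/2 4887/5000
2 1 2347/2500
3 3/2 117/125
4 2 899/1000
f(0.5y,1.5y) = ((4887/5000)/(117/125) − 1)/(1) = 23/520 ≈ 4.4231%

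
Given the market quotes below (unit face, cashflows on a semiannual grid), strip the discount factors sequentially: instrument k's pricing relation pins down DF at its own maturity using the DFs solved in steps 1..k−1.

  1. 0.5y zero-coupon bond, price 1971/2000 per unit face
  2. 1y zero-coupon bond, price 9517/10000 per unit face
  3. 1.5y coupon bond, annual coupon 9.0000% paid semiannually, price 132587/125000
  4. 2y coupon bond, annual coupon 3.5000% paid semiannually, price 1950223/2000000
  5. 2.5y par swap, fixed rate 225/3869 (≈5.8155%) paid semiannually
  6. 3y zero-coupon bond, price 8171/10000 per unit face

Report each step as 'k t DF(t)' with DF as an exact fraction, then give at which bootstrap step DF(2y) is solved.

step 1 [0.5y] zero: DF = P = 1971/2000 ≈ 0.985500
step 2 [1y] zero: DF = P = 9517/10000 ≈ 0.951700
step 3 [1.5y] bond c/2=9/200: DF=(132587/125000 − 9/200·(0.985500+0.951700))/(1+9/200) = 2329/2500 ≈ 0.931600
step 4 [2y] bond c/2=7/400: DF=(1950223/2000000 − 7/400·(0.985500+0.951700+0.931600))/(1+7/400) = 909/1000 ≈ 0.909000
step 5 [2.5y] swap r/2=225/7738: DF=(1 − 225/7738·(0.985500+0.951700+0.931600+0.909000))/(1+225/7738) = 173/200 ≈ 0.865000
step 6 [3y] zero: DF = P = 8171/10000 ≈ 0.817100

1 1/2 1971/2000
2 1 9517/10000
3 3/2 2329/2500
4 2 909/1000
5 5/2 173/200
6 3 8171/10000
DF(2y) is solved at step 4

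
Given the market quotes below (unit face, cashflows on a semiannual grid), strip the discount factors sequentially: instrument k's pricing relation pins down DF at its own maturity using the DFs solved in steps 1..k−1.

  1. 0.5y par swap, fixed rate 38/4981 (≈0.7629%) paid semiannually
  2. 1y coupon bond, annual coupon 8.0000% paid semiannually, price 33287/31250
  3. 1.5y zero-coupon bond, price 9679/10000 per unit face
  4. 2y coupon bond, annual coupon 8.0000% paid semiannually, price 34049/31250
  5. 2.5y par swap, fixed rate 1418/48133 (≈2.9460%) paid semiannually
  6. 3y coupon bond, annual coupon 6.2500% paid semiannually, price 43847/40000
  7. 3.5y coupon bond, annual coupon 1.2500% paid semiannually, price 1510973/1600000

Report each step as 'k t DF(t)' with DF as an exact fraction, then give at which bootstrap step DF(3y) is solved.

1 1/2 4981/5000
2 1 9859/10000
3 3/2 9679/10000
4 2 4671/5000
5 5/2 9291/10000
6 3 9171/10000
7 7/2 9029/10000
DF(3y) is solved at step 6

step 1 [0.5y] swap r/2=19/4981: DF=(1 − 19/4981·(0))/(1+19/4981) = 4981/5000 ≈ 0.996200
step 2 [1y] bond c/2=1/25: DF=(33287/31250 − 1/25·(0.996200))/(1+1/25) = 9859/10000 ≈ 0.985900
step 3 [1.5y] zero: DF = P = 9679/10000 ≈ 0.967900
step 4 [2y] bond c/2=1/25: DF=(34049/31250 − 1/25·(0.996200+0.985900+0.967900))/(1+1/25) = 4671/5000 ≈ 0.934200
step 5 [2.5y] swap r/2=709/48133: DF=(1 − 709/48133·(0.996200+0.985900+0.967900+0.934200))/(1+709/48133) = 9291/10000 ≈ 0.929100
step 6 [3y] bond c/2=1/32: DF=(43847/40000 − 1/32·(0.996200+0.985900+0.967900+0.934200+0.929100))/(1+1/32) = 9171/10000 ≈ 0.917100
step 7 [3.5y] bond c/2=1/160: DF=(1510973/1600000 − 1/160·(0.996200+0.985900+0.967900+0.934200+0.929100+0.917100))/(1+1/160) = 9029/10000 ≈ 0.902900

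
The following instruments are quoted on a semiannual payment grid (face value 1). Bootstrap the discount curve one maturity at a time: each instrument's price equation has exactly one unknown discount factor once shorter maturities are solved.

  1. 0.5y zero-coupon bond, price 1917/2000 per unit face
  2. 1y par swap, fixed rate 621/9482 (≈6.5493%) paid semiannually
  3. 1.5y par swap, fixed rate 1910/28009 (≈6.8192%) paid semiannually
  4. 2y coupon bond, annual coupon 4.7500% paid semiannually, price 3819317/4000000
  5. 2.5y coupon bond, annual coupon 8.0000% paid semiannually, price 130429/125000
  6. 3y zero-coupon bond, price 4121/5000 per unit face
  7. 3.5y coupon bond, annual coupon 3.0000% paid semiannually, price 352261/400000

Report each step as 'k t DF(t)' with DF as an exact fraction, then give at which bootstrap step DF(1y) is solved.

step 1 [0.5y] zero: DF = P = 1917/2000 ≈ 0.958500
step 2 [1y] swap r/2=621/18964: DF=(1 − 621/18964·(0.958500))/(1+621/18964) = 9379/10000 ≈ 0.937900
step 3 [1.5y] swap r/2=955/28009: DF=(1 − 955/28009·(0.958500+0.937900))/(1+955/28009) = 1809/2000 ≈ 0.904500
step 4 [2y] bond c/2=19/800: DF=(3819317/4000000 − 19/800·(0.958500+0.937900+0.904500))/(1+19/800) = 8677/10000 ≈ 0.867700
step 5 [2.5y] bond c/2=1/25: DF=(130429/125000 − 1/25·(0.958500+0.937900+0.904500+0.867700))/(1+1/25) = 4311/5000 ≈ 0.862200
step 6 [3y] zero: DF = P = 4121/5000 ≈ 0.824200
step 7 [3.5y] bond c/2=3/200: DF=(352261/400000 − 3/200·(0.958500+0.937900+0.904500+0.867700+0.862200+0.824200))/(1+3/200) = 1577/2000 ≈ 0.788500

1 1/2 1917/2000
2 1 9379/10000
3 3/2 1809/2000
4 2 8677/10000
5 5/2 4311/5000
6 3 4121/5000
7 7/2 1577/2000
DF(1y) is solved at step 2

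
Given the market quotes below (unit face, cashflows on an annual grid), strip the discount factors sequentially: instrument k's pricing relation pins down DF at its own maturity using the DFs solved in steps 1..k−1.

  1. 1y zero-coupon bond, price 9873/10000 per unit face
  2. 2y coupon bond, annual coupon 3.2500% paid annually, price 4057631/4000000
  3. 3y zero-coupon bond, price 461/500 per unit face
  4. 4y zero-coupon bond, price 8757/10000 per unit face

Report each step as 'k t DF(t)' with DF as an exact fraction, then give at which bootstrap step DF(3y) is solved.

step 1 [1y] zero: DF = P = 9873/10000 ≈ 0.987300
step 2 [2y] bond c/1=13/400: DF=(4057631/4000000 − 13/400·(0.987300))/(1+13/400) = 4757/5000 ≈ 0.951400
step 3 [3y] zero: DF = P = 461/500 ≈ 0.922000
step 4 [4y] zero: DF = P = 8757/10000 ≈ 0.875700

1 1 9873/10000
2 2 4757/5000
3 3 461/500
4 4 8757/10000
DF(3y) is solved at step 3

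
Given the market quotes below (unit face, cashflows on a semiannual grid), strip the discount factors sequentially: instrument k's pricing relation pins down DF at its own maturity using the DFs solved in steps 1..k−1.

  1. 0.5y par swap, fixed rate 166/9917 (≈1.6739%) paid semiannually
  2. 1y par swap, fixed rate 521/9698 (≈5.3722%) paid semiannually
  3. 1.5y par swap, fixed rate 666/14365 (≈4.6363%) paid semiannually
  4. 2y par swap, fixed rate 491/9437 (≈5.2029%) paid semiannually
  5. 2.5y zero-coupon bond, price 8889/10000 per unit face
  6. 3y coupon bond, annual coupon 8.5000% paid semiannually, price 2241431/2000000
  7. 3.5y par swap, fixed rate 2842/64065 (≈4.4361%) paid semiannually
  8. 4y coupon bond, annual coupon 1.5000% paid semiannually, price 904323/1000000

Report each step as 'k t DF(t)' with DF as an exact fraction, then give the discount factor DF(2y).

step 1 [0.5y] swap r/2=83/9917: DF=(1 − 83/9917·(0))/(1+83/9917) = 9917/10000 ≈ 0.991700
step 2 [1y] swap r/2=521/19396: DF=(1 − 521/19396·(0.991700))/(1+521/19396) = 9479/10000 ≈ 0.947900
step 3 [1.5y] swap r/2=333/14365: DF=(1 − 333/14365·(0.991700+0.947900))/(1+333/14365) = 4667/5000 ≈ 0.933400
step 4 [2y] swap r/2=491/18874: DF=(1 − 491/18874·(0.991700+0.947900+0.933400))/(1+491/18874) = 4509/5000 ≈ 0.901800
step 5 [2.5y] zero: DF = P = 8889/10000 ≈ 0.888900
step 6 [3y] bond c/2=17/400: DF=(2241431/2000000 − 17/400·(0.991700+0.947900+0.933400+0.901800+0.888900))/(1+17/400) = 8849/10000 ≈ 0.884900
step 7 [3.5y] swap r/2=1421/64065: DF=(1 − 1421/64065·(0.991700+0.947900+0.933400+0.901800+0.888900+0.884900))/(1+1421/64065) = 8579/10000 ≈ 0.857900
step 8 [4y] bond c/2=3/400: DF=(904323/1000000 − 3/400·(0.991700+0.947900+0.933400+0.901800+0.888900+0.884900+0.857900))/(1+3/400) = 8499/10000 ≈ 0.849900

1 1/2 9917/10000
2 1 9479/10000
3 3/2 4667/5000
4 2 4509/5000
5 5/2 8889/10000
6 3 8849/10000
7 7/2 8579/10000
8 4 8499/10000
DF(2y) = 4509/5000 ≈ 0.901800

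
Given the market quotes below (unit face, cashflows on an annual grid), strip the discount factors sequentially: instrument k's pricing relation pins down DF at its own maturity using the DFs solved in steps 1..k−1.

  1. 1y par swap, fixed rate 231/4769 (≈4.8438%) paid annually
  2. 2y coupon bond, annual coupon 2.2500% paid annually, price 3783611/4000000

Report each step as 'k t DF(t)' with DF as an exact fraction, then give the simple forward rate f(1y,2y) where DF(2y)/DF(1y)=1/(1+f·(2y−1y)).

1 1 4769/5000
2 2 9041/10000
f(1y,2y) = ((4769/5000)/(9041/10000) − 1)/(1) = 497/9041 ≈ 5.4972%

step 1 [1y] swap r/1=231/4769: DF=(1 − 231/4769·(0))/(1+231/4769) = 4769/5000 ≈ 0.953800
step 2 [2y] bond c/1=9/400: DF=(3783611/4000000 − 9/400·(0.953800))/(1+9/400) = 9041/10000 ≈ 0.904100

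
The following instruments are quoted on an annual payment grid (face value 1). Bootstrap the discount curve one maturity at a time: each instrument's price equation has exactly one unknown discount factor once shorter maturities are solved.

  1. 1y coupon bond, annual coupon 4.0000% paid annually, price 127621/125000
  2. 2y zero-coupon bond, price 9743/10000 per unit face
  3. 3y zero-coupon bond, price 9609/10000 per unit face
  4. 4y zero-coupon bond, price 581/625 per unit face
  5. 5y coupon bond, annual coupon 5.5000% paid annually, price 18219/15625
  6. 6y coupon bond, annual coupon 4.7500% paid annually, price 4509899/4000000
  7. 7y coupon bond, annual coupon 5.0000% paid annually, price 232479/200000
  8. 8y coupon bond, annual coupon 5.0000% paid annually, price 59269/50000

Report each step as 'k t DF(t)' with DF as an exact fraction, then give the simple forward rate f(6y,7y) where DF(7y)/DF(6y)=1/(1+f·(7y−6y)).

1 1 9817/10000
2 2 9743/10000
3 3 9609/10000
4 4 581/625
5 5 9047/10000
6 6 8609/10000
7 7 4199/5000
8 8 8217/10000
f(6y,7y) = ((8609/10000)/(4199/5000) − 1)/(1) = 211/8398 ≈ 2.5125%

step 1 [1y] bond c/1=1/25: DF=(127621/125000 − 1/25·(0))/(1+1/25) = 9817/10000 ≈ 0.981700
step 2 [2y] zero: DF = P = 9743/10000 ≈ 0.974300
step 3 [3y] zero: DF = P = 9609/10000 ≈ 0.960900
step 4 [4y] zero: DF = P = 581/625 ≈ 0.929600
step 5 [5y] bond c/1=11/200: DF=(18219/15625 − 11/200·(0.981700+0.974300+0.960900+0.929600))/(1+11/200) = 9047/10000 ≈ 0.904700
step 6 [6y] bond c/1=19/400: DF=(4509899/4000000 − 19/400·(0.981700+0.974300+0.960900+0.929600+0.904700))/(1+19/400) = 8609/10000 ≈ 0.860900
step 7 [7y] bond c/1=1/20: DF=(232479/200000 − 1/20·(0.981700+0.974300+0.960900+0.929600+0.904700+0.860900))/(1+1/20) = 4199/5000 ≈ 0.839800
step 8 [8y] bond c/1=1/20: DF=(59269/50000 − 1/20·(0.981700+0.974300+0.960900+0.929600+0.904700+0.860900+0.839800))/(1+1/20) = 8217/10000 ≈ 0.821700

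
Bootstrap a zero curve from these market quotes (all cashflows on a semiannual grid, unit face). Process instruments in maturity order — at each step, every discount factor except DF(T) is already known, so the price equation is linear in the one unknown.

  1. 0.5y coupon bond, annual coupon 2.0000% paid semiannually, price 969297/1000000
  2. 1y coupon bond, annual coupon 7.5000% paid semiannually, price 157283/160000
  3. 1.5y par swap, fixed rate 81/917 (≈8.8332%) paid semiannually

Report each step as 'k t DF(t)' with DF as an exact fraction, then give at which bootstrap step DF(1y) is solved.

step 1 [0.5y] bond c/2=1/100: DF=(969297/1000000 − 1/100·(0))/(1+1/100) = 9597/10000 ≈ 0.959700
step 2 [1y] bond c/2=3/80: DF=(157283/160000 − 3/80·(0.959700))/(1+3/80) = 1141/1250 ≈ 0.912800
step 3 [1.5y] swap r/2=81/1834: DF=(1 − 81/1834·(0.959700+0.912800))/(1+81/1834) = 1757/2000 ≈ 0.878500

1 1/2 9597/10000
2 1 1141/1250
3 3/2 1757/2000
DF(1y) is solved at step 2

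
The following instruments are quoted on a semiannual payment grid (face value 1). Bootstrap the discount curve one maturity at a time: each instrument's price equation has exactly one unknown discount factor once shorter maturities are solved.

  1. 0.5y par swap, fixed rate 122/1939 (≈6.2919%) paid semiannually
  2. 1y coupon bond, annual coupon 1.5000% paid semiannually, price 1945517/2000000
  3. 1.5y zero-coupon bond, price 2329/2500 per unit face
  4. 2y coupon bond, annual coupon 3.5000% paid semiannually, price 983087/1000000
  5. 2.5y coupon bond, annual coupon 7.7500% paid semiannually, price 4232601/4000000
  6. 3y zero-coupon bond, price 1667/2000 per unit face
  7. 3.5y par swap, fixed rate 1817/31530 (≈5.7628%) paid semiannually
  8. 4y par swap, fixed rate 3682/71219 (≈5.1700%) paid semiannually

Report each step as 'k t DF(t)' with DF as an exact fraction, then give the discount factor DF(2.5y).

1 1/2 1939/2000
2 1 9583/10000
3 3/2 2329/2500
4 2 917/1000
5 5/2 4389/5000
6 3 1667/2000
7 7/2 8183/10000
8 4 8159/10000
DF(2.5y) = 4389/5000 ≈ 0.877800

step 1 [0.5y] swap r/2=61/1939: DF=(1 − 61/1939·(0))/(1+61/1939) = 1939/2000 ≈ 0.969500
step 2 [1y] bond c/2=3/400: DF=(1945517/2000000 − 3/400·(0.969500))/(1+3/400) = 9583/10000 ≈ 0.958300
step 3 [1.5y] zero: DF = P = 2329/2500 ≈ 0.931600
step 4 [2y] bond c/2=7/400: DF=(983087/1000000 − 7/400·(0.969500+0.958300+0.931600))/(1+7/400) = 917/1000 ≈ 0.917000
step 5 [2.5y] bond c/2=31/800: DF=(4232601/4000000 − 31/800·(0.969500+0.958300+0.931600+0.917000))/(1+31/800) = 4389/5000 ≈ 0.877800
step 6 [3y] zero: DF = P = 1667/2000 ≈ 0.833500
step 7 [3.5y] swap r/2=1817/63060: DF=(1 − 1817/63060·(0.969500+0.958300+0.931600+0.917000+0.877800+0.833500))/(1+1817/63060) = 8183/10000 ≈ 0.818300
step 8 [4y] swap r/2=1841/71219: DF=(1 − 1841/71219·(0.969500+0.958300+0.931600+0.917000+0.877800+0.833500+0.818300))/(1+1841/71219) = 8159/10000 ≈ 0.815900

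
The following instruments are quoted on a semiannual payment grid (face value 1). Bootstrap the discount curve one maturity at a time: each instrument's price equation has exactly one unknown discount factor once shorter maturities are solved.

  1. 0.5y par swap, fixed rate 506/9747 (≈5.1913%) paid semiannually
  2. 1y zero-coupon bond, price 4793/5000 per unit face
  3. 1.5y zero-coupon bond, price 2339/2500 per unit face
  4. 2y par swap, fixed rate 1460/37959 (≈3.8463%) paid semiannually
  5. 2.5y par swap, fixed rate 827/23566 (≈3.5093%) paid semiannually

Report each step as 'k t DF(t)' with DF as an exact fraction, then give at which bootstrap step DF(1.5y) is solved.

step 1 [0.5y] swap r/2=253/9747: DF=(1 − 253/9747·(0))/(1+253/9747) = 9747/10000 ≈ 0.974700
step 2 [1y] zero: DF = P = 4793/5000 ≈ 0.958600
step 3 [1.5y] zero: DF = P = 2339/2500 ≈ 0.935600
step 4 [2y] swap r/2=730/37959: DF=(1 − 730/37959·(0.974700+0.958600+0.935600))/(1+730/37959) = 927/1000 ≈ 0.927000
step 5 [2.5y] swap r/2=827/47132: DF=(1 − 827/47132·(0.974700+0.958600+0.935600+0.927000))/(1+827/47132) = 9173/10000 ≈ 0.917300

1 1/2 9747/10000
2 1 4793/5000
3 3/2 2339/2500
4 2 927/1000
5 5/2 9173/10000
DF(1.5y) is solved at step 3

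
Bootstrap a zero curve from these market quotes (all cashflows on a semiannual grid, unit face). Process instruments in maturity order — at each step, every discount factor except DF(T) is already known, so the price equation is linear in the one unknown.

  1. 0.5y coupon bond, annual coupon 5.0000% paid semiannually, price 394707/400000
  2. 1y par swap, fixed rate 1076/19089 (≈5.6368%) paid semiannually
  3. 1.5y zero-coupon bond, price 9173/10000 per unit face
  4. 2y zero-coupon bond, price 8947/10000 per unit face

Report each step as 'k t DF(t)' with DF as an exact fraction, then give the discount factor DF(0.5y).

step 1 [0.5y] bond c/2=1/40: DF=(394707/400000 − 1/40·(0))/(1+1/40) = 9627/10000 ≈ 0.962700
step 2 [1y] swap r/2=538/19089: DF=(1 − 538/19089·(0.962700))/(1+538/19089) = 4731/5000 ≈ 0.946200
step 3 [1.5y] zero: DF = P = 9173/10000 ≈ 0.917300
step 4 [2y] zero: DF = P = 8947/10000 ≈ 0.894700

1 1/2 9627/10000
2 1 4731/5000
3 3/2 9173/10000
4 2 8947/10000
DF(0.5y) = 9627/10000 ≈ 0.962700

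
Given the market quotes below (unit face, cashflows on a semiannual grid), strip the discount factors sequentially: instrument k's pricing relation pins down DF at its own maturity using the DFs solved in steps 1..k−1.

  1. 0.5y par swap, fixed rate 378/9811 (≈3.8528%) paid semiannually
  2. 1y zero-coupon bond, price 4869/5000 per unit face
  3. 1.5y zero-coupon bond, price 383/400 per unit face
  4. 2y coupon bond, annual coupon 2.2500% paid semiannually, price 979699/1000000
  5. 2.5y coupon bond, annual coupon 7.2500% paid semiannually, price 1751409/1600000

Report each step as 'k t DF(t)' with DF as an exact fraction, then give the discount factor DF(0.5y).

1 1/2 9811/10000
2 1 4869/5000
3 3/2 383/400
4 2 2341/2500
5 5/2 9217/10000
DF(0.5y) = 9811/10000 ≈ 0.981100

step 1 [0.5y] swap r/2=189/9811: DF=(1 − 189/9811·(0))/(1+189/9811) = 9811/10000 ≈ 0.981100
step 2 [1y] zero: DF = P = 4869/5000 ≈ 0.973800
step 3 [1.5y] zero: DF = P = 383/400 ≈ 0.957500
step 4 [2y] bond c/2=9/800: DF=(979699/1000000 − 9/800·(0.981100+0.973800+0.957500))/(1+9/800) = 2341/2500 ≈ 0.936400
step 5 [2.5y] bond c/2=29/800: DF=(1751409/1600000 − 29/800·(0.981100+0.973800+0.957500+0.936400))/(1+29/800) = 9217/10000 ≈ 0.921700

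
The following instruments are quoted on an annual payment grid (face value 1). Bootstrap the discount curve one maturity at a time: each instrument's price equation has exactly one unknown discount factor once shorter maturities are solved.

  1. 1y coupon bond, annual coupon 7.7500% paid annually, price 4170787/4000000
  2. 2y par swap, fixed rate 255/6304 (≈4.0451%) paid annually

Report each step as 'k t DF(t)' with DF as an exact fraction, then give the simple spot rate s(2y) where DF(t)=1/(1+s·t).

step 1 [1y] bond c/1=31/400: DF=(4170787/4000000 − 31/400·(0))/(1+31/400) = 9677/10000 ≈ 0.967700
step 2 [2y] swap r/1=255/6304: DF=(1 − 255/6304·(0.967700))/(1+255/6304) = 1847/2000 ≈ 0.923500

1 1 9677/10000
2 2 1847/2000
s(2y) = (1/(1847/2000) − 1)/(2) = 153/3694 ≈ 4.1419%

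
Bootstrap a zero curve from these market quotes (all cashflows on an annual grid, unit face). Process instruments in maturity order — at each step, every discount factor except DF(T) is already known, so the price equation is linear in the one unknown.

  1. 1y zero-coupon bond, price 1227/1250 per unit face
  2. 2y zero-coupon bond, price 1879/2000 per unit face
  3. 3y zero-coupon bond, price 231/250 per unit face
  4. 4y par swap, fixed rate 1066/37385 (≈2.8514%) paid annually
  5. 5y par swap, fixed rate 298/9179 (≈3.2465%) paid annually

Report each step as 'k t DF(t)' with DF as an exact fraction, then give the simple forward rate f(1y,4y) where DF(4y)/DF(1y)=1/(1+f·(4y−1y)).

1 1 1227/1250
2 2 1879/2000
3 3 231/250
4 4 4467/5000
5 5 851/1000
f(1y,4y) = ((1227/1250)/(4467/5000) − 1)/(3) = 49/1489 ≈ 3.2908%

step 1 [1y] zero: DF = P = 1227/1250 ≈ 0.981600
step 2 [2y] zero: DF = P = 1879/2000 ≈ 0.939500
step 3 [3y] zero: DF = P = 231/250 ≈ 0.924000
step 4 [4y] swap r/1=1066/37385: DF=(1 − 1066/37385·(0.981600+0.939500+0.924000))/(1+1066/37385) = 4467/5000 ≈ 0.893400
step 5 [5y] swap r/1=298/9179: DF=(1 − 298/9179·(0.981600+0.939500+0.924000+0.893400))/(1+298/9179) = 851/1000 ≈ 0.851000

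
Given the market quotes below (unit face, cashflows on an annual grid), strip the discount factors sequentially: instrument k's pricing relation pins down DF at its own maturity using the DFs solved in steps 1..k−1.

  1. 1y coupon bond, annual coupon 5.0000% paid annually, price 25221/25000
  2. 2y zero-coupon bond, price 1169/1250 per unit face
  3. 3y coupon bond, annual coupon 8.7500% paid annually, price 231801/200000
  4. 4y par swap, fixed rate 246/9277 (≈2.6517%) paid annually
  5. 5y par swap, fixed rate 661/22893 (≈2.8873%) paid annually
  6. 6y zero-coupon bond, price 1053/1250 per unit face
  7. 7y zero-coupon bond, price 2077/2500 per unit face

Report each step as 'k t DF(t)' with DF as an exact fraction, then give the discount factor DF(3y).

1 1 1201/1250
2 2 1169/1250
3 3 2283/2500
4 4 1127/1250
5 5 4339/5000
6 6 1053/1250
7 7 2077/2500
DF(3y) = 2283/2500 ≈ 0.913200

step 1 [1y] bond c/1=1/20: DF=(25221/25000 − 1/20·(0))/(1+1/20) = 1201/1250 ≈ 0.960800
step 2 [2y] zero: DF = P = 1169/1250 ≈ 0.935200
step 3 [3y] bond c/1=7/80: DF=(231801/200000 − 7/80·(0.960800+0.935200))/(1+7/80) = 2283/2500 ≈ 0.913200
step 4 [4y] swap r/1=246/9277: DF=(1 − 246/9277·(0.960800+0.935200+0.913200))/(1+246/9277) = 1127/1250 ≈ 0.901600
step 5 [5y] swap r/1=661/22893: DF=(1 − 661/22893·(0.960800+0.935200+0.913200+0.901600))/(1+661/22893) = 4339/5000 ≈ 0.867800
step 6 [6y] zero: DF = P = 1053/1250 ≈ 0.842400
step 7 [7y] zero: DF = P = 2077/2500 ≈ 0.830800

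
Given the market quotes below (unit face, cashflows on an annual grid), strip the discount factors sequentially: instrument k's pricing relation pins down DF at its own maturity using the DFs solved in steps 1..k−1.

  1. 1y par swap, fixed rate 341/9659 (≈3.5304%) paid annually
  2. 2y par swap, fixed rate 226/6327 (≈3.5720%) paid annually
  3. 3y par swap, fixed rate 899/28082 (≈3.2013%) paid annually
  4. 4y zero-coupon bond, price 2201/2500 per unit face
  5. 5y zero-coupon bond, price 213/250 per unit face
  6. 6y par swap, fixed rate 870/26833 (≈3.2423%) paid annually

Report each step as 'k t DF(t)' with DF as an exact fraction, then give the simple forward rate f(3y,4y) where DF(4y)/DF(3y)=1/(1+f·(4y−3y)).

step 1 [1y] swap r/1=341/9659: DF=(1 − 341/9659·(0))/(1+341/9659) = 9659/10000 ≈ 0.965900
step 2 [2y] swap r/1=226/6327: DF=(1 − 226/6327·(0.965900))/(1+226/6327) = 4661/5000 ≈ 0.932200
step 3 [3y] swap r/1=899/28082: DF=(1 − 899/28082·(0.965900+0.932200))/(1+899/28082) = 9101/10000 ≈ 0.910100
step 4 [4y] zero: DF = P = 2201/2500 ≈ 0.880400
step 5 [5y] zero: DF = P = 213/250 ≈ 0.852000
step 6 [6y] swap r/1=870/26833: DF=(1 − 870/26833·(0.965900+0.932200+0.910100+0.880400+0.852000))/(1+870/26833) = 413/500 ≈ 0.826000

1 1 9659/10000
2 2 4661/5000
3 3 9101/10000
4 4 2201/2500
5 5 213/250
6 6 413/500
f(3y,4y) = ((9101/10000)/(2201/2500) − 1)/(1) = 297/8804 ≈ 3.3735%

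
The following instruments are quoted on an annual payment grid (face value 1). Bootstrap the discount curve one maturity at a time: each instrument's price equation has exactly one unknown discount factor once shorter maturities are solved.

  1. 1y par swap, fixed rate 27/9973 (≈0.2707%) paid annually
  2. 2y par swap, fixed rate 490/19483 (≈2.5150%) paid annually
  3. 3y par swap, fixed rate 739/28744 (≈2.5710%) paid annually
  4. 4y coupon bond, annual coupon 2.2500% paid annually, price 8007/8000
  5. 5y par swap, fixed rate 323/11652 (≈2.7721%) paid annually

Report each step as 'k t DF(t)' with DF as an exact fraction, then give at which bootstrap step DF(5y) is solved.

step 1 [1y] swap r/1=27/9973: DF=(1 − 27/9973·(0))/(1+27/9973) = 9973/10000 ≈ 0.997300
step 2 [2y] swap r/1=490/19483: DF=(1 − 490/19483·(0.997300))/(1+490/19483) = 951/1000 ≈ 0.951000
step 3 [3y] swap r/1=739/28744: DF=(1 − 739/28744·(0.997300+0.951000))/(1+739/28744) = 9261/10000 ≈ 0.926100
step 4 [4y] bond c/1=9/400: DF=(8007/8000 − 9/400·(0.997300+0.951000+0.926100))/(1+9/400) = 2289/2500 ≈ 0.915600
step 5 [5y] swap r/1=323/11652: DF=(1 − 323/11652·(0.997300+0.951000+0.926100+0.915600))/(1+323/11652) = 2177/2500 ≈ 0.870800

1 1 9973/10000
2 2 951/1000
3 3 9261/10000
4 4 2289/2500
5 5 2177/2500
DF(5y) is solved at step 5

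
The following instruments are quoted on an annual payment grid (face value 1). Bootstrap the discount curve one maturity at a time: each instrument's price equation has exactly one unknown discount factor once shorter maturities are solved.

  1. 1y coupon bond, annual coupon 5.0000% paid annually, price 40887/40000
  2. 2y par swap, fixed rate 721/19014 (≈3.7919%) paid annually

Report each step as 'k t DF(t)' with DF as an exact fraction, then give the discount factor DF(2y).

step 1 [1y] bond c/1=1/20: DF=(40887/40000 − 1/20·(0))/(1+1/20) = 1947/2000 ≈ 0.973500
step 2 [2y] swap r/1=721/19014: DF=(1 − 721/19014·(0.973500))/(1+721/19014) = 9279/10000 ≈ 0.927900

1 1 1947/2000
2 2 9279/10000
DF(2y) = 9279/10000 ≈ 0.927900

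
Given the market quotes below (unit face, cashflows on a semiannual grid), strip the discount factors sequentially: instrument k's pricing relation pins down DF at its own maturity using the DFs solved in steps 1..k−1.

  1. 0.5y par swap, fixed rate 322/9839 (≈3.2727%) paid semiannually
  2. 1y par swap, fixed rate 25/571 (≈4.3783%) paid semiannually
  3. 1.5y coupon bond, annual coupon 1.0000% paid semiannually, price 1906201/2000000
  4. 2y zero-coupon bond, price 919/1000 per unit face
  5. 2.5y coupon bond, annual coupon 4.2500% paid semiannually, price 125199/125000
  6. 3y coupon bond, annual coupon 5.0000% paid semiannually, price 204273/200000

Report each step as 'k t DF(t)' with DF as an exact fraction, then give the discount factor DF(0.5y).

1 1/2 9839/10000
2 1 383/400
3 3/2 9387/10000
4 2 919/1000
5 5/2 9017/10000
6 3 4409/5000
DF(0.5y) = 9839/10000 ≈ 0.983900

step 1 [0.5y] swap r/2=161/9839: DF=(1 − 161/9839·(0))/(1+161/9839) = 9839/10000 ≈ 0.983900
step 2 [1y] swap r/2=25/1142: DF=(1 − 25/1142·(0.983900))/(1+25/1142) = 383/400 ≈ 0.957500
step 3 [1.5y] bond c/2=1/200: DF=(1906201/2000000 − 1/200·(0.983900+0.957500))/(1+1/200) = 9387/10000 ≈ 0.938700
step 4 [2y] zero: DF = P = 919/1000 ≈ 0.919000
step 5 [2.5y] bond c/2=17/800: DF=(125199/125000 − 17/800·(0.983900+0.957500+0.938700+0.919000))/(1+17/800) = 9017/10000 ≈ 0.901700
step 6 [3y] bond c/2=1/40: DF=(204273/200000 − 1/40·(0.983900+0.957500+0.938700+0.919000+0.901700))/(1+1/40) = 4409/5000 ≈ 0.881800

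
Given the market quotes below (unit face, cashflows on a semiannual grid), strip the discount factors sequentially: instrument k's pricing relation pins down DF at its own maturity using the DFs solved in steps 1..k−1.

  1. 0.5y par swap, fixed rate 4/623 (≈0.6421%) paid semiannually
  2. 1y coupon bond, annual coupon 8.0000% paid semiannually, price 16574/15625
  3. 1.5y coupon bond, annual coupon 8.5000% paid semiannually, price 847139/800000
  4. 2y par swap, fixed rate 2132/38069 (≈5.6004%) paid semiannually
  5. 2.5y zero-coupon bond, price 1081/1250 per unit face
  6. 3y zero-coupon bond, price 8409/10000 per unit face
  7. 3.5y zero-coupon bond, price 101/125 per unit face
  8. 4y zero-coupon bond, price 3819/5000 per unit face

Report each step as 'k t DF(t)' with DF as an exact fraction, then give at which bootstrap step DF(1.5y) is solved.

1 1/2 623/625
2 1 1227/1250
3 3/2 9351/10000
4 2 4467/5000
5 5/2 1081/1250
6 3 8409/10000
7 7/2 101/125
8 4 3819/5000
DF(1.5y) is solved at step 3

step 1 [0.5y] swap r/2=2/623: DF=(1 − 2/623·(0))/(1+2/623) = 623/625 ≈ 0.996800
step 2 [1y] bond c/2=1/25: DF=(16574/15625 − 1/25·(0.996800))/(1+1/25) = 1227/1250 ≈ 0.981600
step 3 [1.5y] bond c/2=17/400: DF=(847139/800000 − 17/400·(0.996800+0.981600))/(1+17/400) = 9351/10000 ≈ 0.935100
step 4 [2y] swap r/2=1066/38069: DF=(1 − 1066/38069·(0.996800+0.981600+0.935100))/(1+1066/38069) = 4467/5000 ≈ 0.893400
step 5 [2.5y] zero: DF = P = 1081/1250 ≈ 0.864800
step 6 [3y] zero: DF = P = 8409/10000 ≈ 0.840900
step 7 [3.5y] zero: DF = P = 101/125 ≈ 0.808000
step 8 [4y] zero: DF = P = 3819/5000 ≈ 0.763800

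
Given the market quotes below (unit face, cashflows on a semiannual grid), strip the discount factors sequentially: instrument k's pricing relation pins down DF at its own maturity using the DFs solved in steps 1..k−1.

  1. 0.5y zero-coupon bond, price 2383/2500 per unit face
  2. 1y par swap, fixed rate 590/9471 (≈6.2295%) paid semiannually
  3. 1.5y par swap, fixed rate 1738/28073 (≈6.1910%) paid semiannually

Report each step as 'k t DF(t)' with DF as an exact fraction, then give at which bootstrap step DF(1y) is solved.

1 1/2 2383/2500
2 1 941/1000
3 3/2 9131/10000
DF(1y) is solved at step 2

step 1 [0.5y] zero: DF = P = 2383/2500 ≈ 0.953200
step 2 [1y] swap r/2=295/9471: DF=(1 − 295/9471·(0.953200))/(1+295/9471) = 941/1000 ≈ 0.941000
step 3 [1.5y] swap r/2=869/28073: DF=(1 − 869/28073·(0.953200+0.941000))/(1+869/28073) = 9131/10000 ≈ 0.913100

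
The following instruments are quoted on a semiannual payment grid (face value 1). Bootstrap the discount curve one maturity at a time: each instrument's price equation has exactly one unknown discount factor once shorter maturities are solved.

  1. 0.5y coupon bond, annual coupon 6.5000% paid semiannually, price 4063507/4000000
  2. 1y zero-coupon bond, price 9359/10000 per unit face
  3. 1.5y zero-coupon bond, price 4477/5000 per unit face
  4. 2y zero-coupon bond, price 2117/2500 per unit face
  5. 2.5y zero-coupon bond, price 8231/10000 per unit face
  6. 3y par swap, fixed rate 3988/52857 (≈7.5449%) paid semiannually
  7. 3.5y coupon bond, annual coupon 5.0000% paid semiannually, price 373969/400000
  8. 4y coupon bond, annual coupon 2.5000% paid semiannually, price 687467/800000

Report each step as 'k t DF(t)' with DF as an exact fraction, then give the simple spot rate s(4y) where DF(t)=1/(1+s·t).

step 1 [0.5y] bond c/2=13/400: DF=(4063507/4000000 − 13/400·(0))/(1+13/400) = 9839/10000 ≈ 0.983900
step 2 [1y] zero: DF = P = 9359/10000 ≈ 0.935900
step 3 [1.5y] zero: DF = P = 4477/5000 ≈ 0.895400
step 4 [2y] zero: DF = P = 2117/2500 ≈ 0.846800
step 5 [2.5y] zero: DF = P = 8231/10000 ≈ 0.823100
step 6 [3y] swap r/2=1994/52857: DF=(1 − 1994/52857·(0.983900+0.935900+0.895400+0.846800+0.823100))/(1+1994/52857) = 4003/5000 ≈ 0.800600
step 7 [3.5y] bond c/2=1/40: DF=(373969/400000 − 1/40·(0.983900+0.935900+0.895400+0.846800+0.823100+0.800600))/(1+1/40) = 979/1250 ≈ 0.783200
step 8 [4y] bond c/2=1/80: DF=(687467/800000 − 1/80·(0.983900+0.935900+0.895400+0.846800+0.823100+0.800600+0.783200))/(1+1/80) = 3869/5000 ≈ 0.773800

1 1/2 9839/10000
2 1 9359/10000
3 3/2 4477/5000
4 2 2117/2500
5 5/2 8231/10000
6 3 4003/5000
7 7/2 979/1250
8 4 3869/5000
s(4y) = (1/(3869/5000) − 1)/(4) = 1131/15476 ≈ 7.3081%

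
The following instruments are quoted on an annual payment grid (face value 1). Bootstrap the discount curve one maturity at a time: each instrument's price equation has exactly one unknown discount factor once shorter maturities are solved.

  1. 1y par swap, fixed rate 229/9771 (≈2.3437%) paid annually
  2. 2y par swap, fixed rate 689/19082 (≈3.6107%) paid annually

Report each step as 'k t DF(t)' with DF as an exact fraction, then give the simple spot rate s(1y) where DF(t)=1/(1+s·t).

step 1 [1y] swap r/1=229/9771: DF=(1 − 229/9771·(0))/(1+229/9771) = 9771/10000 ≈ 0.977100
step 2 [2y] swap r/1=689/19082: DF=(1 − 689/19082·(0.977100))/(1+689/19082) = 9311/10000 ≈ 0.931100

1 1 9771/10000
2 2 9311/10000
s(1y) = (1/(9771/10000) − 1)/(1) = 229/9771 ≈ 2.3437%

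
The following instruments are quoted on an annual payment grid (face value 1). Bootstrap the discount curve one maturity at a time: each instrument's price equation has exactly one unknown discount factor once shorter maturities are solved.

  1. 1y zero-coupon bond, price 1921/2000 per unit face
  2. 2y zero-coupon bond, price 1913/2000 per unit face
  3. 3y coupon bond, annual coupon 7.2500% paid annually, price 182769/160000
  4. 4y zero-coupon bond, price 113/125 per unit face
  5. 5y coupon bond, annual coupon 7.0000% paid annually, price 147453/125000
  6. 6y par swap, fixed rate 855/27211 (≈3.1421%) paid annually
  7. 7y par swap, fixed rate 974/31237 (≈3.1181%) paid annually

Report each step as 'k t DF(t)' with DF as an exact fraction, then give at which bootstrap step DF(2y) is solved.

step 1 [1y] zero: DF = P = 1921/2000 ≈ 0.960500
step 2 [2y] zero: DF = P = 1913/2000 ≈ 0.956500
step 3 [3y] bond c/1=29/400: DF=(182769/160000 − 29/400·(0.960500+0.956500))/(1+29/400) = 1871/2000 ≈ 0.935500
step 4 [4y] zero: DF = P = 113/125 ≈ 0.904000
step 5 [5y] bond c/1=7/100: DF=(147453/125000 − 7/100·(0.960500+0.956500+0.935500+0.904000))/(1+7/100) = 8567/10000 ≈ 0.856700
step 6 [6y] swap r/1=855/27211: DF=(1 − 855/27211·(0.960500+0.956500+0.935500+0.904000+0.856700))/(1+855/27211) = 829/1000 ≈ 0.829000
step 7 [7y] swap r/1=974/31237: DF=(1 − 974/31237·(0.960500+0.956500+0.935500+0.904000+0.856700+0.829000))/(1+974/31237) = 2013/2500 ≈ 0.805200

1 1 1921/2000
2 2 1913/2000
3 3 1871/2000
4 4 113/125
5 5 8567/10000
6 6 829/1000
7 7 2013/2500
DF(2y) is solved at step 2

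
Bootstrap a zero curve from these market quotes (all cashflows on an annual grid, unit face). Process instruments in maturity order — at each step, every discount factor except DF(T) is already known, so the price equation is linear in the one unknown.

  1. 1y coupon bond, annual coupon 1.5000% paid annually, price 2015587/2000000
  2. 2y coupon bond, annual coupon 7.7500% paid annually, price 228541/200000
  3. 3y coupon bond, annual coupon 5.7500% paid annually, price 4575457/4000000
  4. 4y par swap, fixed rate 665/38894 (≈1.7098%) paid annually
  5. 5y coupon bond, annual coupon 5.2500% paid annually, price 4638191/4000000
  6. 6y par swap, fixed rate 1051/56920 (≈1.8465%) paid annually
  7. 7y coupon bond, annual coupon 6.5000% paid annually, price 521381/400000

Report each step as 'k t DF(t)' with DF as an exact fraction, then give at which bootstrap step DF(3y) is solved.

1 1 9929/10000
2 2 9891/10000
3 3 9739/10000
4 4 1867/2000
5 5 9077/10000
6 6 8949/10000
7 7 1753/2000
DF(3y) is solved at step 3

step 1 [1y] bond c/1=3/200: DF=(2015587/2000000 − 3/200·(0))/(1+3/200) = 9929/10000 ≈ 0.992900
step 2 [2y] bond c/1=31/400: DF=(228541/200000 − 31/400·(0.992900))/(1+31/400) = 9891/10000 ≈ 0.989100
step 3 [3y] bond c/1=23/400: DF=(4575457/4000000 − 23/400·(0.992900+0.989100))/(1+23/400) = 9739/10000 ≈ 0.973900
step 4 [4y] swap r/1=665/38894: DF=(1 − 665/38894·(0.992900+0.989100+0.973900))/(1+665/38894) = 1867/2000 ≈ 0.933500
step 5 [5y] bond c/1=21/400: DF=(4638191/4000000 − 21/400·(0.992900+0.989100+0.973900+0.933500))/(1+21/400) = 9077/10000 ≈ 0.907700
step 6 [6y] swap r/1=1051/56920: DF=(1 − 1051/56920·(0.992900+0.989100+0.973900+0.933500+0.907700))/(1+1051/56920) = 8949/10000 ≈ 0.894900
step 7 [7y] bond c/1=13/200: DF=(521381/400000 − 13/200·(0.992900+0.989100+0.973900+0.933500+0.907700+0.894900))/(1+13/200) = 1753/2000 ≈ 0.876500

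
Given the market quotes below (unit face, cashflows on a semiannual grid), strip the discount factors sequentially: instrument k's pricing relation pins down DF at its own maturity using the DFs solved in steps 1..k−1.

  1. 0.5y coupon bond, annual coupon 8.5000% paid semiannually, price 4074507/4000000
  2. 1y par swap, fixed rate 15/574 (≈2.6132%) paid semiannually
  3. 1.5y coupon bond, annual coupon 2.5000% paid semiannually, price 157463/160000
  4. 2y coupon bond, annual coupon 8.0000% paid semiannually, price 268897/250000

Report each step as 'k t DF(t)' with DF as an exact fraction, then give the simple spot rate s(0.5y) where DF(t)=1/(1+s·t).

step 1 [0.5y] bond c/2=17/400: DF=(4074507/4000000 − 17/400·(0))/(1+17/400) = 9771/10000 ≈ 0.977100
step 2 [1y] swap r/2=15/1148: DF=(1 − 15/1148·(0.977100))/(1+15/1148) = 1949/2000 ≈ 0.974500
step 3 [1.5y] bond c/2=1/80: DF=(157463/160000 − 1/80·(0.977100+0.974500))/(1+1/80) = 9479/10000 ≈ 0.947900
step 4 [2y] bond c/2=1/25: DF=(268897/250000 − 1/25·(0.977100+0.974500+0.947900))/(1+1/25) = 9227/10000 ≈ 0.922700

1 1/2 9771/10000
2 1 1949/2000
3 3/2 9479/10000
4 2 9227/10000
s(0.5y) = (1/(9771/10000) − 1)/(1/2) = 458/9771 ≈ 4.6873%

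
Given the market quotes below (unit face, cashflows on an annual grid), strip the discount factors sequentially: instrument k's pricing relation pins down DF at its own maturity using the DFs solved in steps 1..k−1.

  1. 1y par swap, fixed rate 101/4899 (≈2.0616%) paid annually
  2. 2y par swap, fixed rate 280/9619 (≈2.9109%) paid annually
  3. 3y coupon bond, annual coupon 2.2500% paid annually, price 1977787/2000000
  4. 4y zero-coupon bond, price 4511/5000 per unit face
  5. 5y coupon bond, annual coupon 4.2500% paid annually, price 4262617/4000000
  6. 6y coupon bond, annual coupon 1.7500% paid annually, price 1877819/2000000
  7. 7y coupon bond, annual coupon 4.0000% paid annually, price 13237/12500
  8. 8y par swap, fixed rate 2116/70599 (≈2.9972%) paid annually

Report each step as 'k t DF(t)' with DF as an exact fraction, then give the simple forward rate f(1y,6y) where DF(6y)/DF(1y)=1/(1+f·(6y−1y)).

1 1 4899/5000
2 2 118/125
3 3 578/625
4 4 4511/5000
5 5 8693/10000
6 6 8433/10000
7 7 8081/10000
8 8 1971/2500
f(1y,6y) = ((4899/5000)/(8433/10000) − 1)/(5) = 91/2811 ≈ 3.2373%

step 1 [1y] swap r/1=101/4899: DF=(1 − 101/4899·(0))/(1+101/4899) = 4899/5000 ≈ 0.979800
step 2 [2y] swap r/1=280/9619: DF=(1 − 280/9619·(0.979800))/(1+280/9619) = 118/125 ≈ 0.944000
step 3 [3y] bond c/1=9/400: DF=(1977787/2000000 − 9/400·(0.979800+0.944000))/(1+9/400) = 578/625 ≈ 0.924800
step 4 [4y] zero: DF = P = 4511/5000 ≈ 0.902200
step 5 [5y] bond c/1=17/400: DF=(4262617/4000000 − 17/400·(0.979800+0.944000+0.924800+0.902200))/(1+17/400) = 8693/10000 ≈ 0.869300
step 6 [6y] bond c/1=7/400: DF=(1877819/2000000 − 7/400·(0.979800+0.944000+0.924800+0.902200+0.869300))/(1+7/400) = 8433/10000 ≈ 0.843300
step 7 [7y] bond c/1=1/25: DF=(13237/12500 − 1/25·(0.979800+0.944000+0.924800+0.902200+0.869300+0.843300))/(1+1/25) = 8081/10000 ≈ 0.808100
step 8 [8y] swap r/1=2116/70599: DF=(1 − 2116/70599·(0.979800+0.944000+0.924800+0.902200+0.869300+0.843300+0.808100))/(1+2116/70599) = 1971/2500 ≈ 0.788400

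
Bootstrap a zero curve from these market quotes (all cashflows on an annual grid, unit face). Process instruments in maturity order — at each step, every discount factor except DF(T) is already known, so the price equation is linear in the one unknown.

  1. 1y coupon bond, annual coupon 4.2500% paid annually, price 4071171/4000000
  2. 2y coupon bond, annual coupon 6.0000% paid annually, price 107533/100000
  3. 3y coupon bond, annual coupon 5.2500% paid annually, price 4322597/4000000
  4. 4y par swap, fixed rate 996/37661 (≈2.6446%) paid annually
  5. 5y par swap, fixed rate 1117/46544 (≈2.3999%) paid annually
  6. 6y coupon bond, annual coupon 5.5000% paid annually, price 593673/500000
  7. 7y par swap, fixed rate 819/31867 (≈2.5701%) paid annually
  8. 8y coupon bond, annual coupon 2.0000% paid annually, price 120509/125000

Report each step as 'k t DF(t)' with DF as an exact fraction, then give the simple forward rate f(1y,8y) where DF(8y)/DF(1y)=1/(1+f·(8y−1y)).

1 1 9763/10000
2 2 1199/1250
3 3 4651/5000
4 4 2251/2500
5 5 8883/10000
6 6 2207/2500
7 7 4181/5000
8 8 4101/5000
f(1y,8y) = ((9763/10000)/(4101/5000) − 1)/(7) = 223/8202 ≈ 2.7188%

step 1 [1y] bond c/1=17/400: DF=(4071171/4000000 − 17/400·(0))/(1+17/400) = 9763/10000 ≈ 0.976300
step 2 [2y] bond c/1=3/50: DF=(107533/100000 − 3/50·(0.976300))/(1+3/50) = 1199/1250 ≈ 0.959200
step 3 [3y] bond c/1=21/400: DF=(4322597/4000000 − 21/400·(0.976300+0.959200))/(1+21/400) = 4651/5000 ≈ 0.930200
step 4 [4y] swap r/1=996/37661: DF=(1 − 996/37661·(0.976300+0.959200+0.930200))/(1+996/37661) = 2251/2500 ≈ 0.900400
step 5 [5y] swap r/1=1117/46544: DF=(1 − 1117/46544·(0.976300+0.959200+0.930200+0.900400))/(1+1117/46544) = 8883/10000 ≈ 0.888300
step 6 [6y] bond c/1=11/200: DF=(593673/500000 − 11/200·(0.976300+0.959200+0.930200+0.900400+0.888300))/(1+11/200) = 2207/2500 ≈ 0.882800
step 7 [7y] swap r/1=819/31867: DF=(1 − 819/31867·(0.976300+0.959200+0.930200+0.900400+0.888300+0.882800))/(1+819/31867) = 4181/5000 ≈ 0.836200
step 8 [8y] bond c/1=1/50: DF=(120509/125000 − 1/50·(0.976300+0.959200+0.930200+0.900400+0.888300+0.882800+0.836200))/(1+1/50) = 4101/5000 ≈ 0.820200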